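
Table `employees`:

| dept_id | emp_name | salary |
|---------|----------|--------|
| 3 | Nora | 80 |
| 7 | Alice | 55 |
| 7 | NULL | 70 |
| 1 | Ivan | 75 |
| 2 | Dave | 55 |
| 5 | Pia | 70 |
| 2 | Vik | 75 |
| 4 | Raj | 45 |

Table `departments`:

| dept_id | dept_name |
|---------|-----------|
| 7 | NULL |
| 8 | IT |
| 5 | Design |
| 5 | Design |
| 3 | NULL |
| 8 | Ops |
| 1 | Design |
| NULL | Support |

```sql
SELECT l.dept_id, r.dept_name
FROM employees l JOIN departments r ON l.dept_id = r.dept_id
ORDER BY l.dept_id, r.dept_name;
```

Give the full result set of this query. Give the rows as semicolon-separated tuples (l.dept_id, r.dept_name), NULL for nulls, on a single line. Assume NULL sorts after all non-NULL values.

INNER JOIN keeps only pairs where the ON condition holds.
Matching on l.dept_id = r.dept_id. A NULL in a compared column never satisfies the condition.
- dept_id=3: 1 matching r row(s), so 1 row(s) emitted.
- dept_id=7: 1 matching r row(s), so 1 row(s) emitted.
- dept_id=7: 1 matching r row(s), so 1 row(s) emitted.
- dept_id=1: 1 matching r row(s), so 1 row(s) emitted.
- dept_id=2: no matching r row, dropped.
- dept_id=5: 2 matching r row(s), so 2 row(s) emitted.
- dept_id=2: no matching r row, dropped.
- dept_id=4: no matching r row, dropped.
After projecting and ordering:
l.dept_id | r.dept_name
1 | Design
3 | NULL
5 | Design
5 | Design
7 | NULL
7 | NULL

(1, Design); (3, NULL); (5, Design); (5, Design); (7, NULL); (7, NULL)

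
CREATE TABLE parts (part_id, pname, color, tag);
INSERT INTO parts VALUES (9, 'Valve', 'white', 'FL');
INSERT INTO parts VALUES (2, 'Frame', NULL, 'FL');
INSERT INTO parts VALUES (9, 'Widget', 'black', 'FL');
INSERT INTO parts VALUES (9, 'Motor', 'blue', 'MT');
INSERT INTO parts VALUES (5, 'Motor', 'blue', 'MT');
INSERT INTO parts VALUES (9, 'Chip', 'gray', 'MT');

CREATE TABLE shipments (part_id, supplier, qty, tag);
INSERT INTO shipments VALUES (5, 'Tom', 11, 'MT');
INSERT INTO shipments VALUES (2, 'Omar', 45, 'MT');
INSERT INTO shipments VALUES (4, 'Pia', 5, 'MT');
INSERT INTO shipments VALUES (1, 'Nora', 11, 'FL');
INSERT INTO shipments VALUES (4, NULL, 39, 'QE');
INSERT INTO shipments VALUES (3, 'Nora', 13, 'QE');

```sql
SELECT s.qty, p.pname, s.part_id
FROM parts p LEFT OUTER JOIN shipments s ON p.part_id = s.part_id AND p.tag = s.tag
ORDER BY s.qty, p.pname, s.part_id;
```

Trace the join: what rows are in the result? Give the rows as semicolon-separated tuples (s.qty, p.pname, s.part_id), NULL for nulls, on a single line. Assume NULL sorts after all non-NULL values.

LEFT JOIN keeps every row from `parts`; unmatched rows get NULL for `shipments`'s columns.
Matching on p.part_id = s.part_id AND p.tag = s.tag.
Matched pairs: 1; unmatched p rows kept: 5.

(11, Motor, 5); (NULL, Chip, NULL); (NULL, Frame, NULL); (NULL, Motor, NULL); (NULL, Valve, NULL); (NULL, Widget, NULL)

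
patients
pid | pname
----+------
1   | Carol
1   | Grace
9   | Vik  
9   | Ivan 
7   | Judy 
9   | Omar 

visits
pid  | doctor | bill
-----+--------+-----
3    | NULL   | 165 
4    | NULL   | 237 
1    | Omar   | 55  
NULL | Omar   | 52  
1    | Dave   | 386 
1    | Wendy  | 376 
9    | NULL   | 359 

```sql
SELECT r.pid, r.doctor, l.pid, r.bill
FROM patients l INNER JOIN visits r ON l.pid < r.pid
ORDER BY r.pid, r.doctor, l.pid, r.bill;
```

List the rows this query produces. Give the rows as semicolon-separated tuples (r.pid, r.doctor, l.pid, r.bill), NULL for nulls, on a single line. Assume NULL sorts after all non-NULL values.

INNER JOIN keeps only pairs where the ON condition holds.
Matching on l.pid < r.pid. A NULL in a compared column never satisfies the condition.
Matched pairs: 7.

(3, NULL, 1, 165); (3, NULL, 1, 165); (4, NULL, 1, 237); (4, NULL, 1, 237); (9, NULL, 1, 359); (9, NULL, 1, 359); (9, NULL, 7, 359)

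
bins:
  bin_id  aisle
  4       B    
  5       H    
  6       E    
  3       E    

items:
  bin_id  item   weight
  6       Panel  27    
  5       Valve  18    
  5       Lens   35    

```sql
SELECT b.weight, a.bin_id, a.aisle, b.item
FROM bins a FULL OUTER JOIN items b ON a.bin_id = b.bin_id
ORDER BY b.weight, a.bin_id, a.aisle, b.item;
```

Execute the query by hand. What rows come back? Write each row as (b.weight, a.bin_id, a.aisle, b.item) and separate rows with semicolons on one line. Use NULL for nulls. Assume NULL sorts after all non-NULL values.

(18, 5, H, Valve); (27, 6, E, Panel); (35, 5, H, Lens); (NULL, 3, E, NULL); (NULL, 4, B, NULL)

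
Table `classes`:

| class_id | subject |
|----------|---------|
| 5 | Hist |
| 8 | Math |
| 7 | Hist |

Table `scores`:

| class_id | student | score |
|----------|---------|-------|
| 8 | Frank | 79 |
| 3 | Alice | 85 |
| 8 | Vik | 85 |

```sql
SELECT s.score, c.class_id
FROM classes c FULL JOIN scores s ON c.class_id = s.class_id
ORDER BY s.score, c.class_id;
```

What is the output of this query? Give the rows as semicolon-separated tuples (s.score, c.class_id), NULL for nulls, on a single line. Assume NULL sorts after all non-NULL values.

FULL OUTER JOIN keeps every row from both sides; unmatched rows get NULL for the other side's columns.
Matching on c.class_id = s.class_id.
- c[0] class_id=5 → no match; kept with NULLs on the s side.
- c[1] class_id=8 → 2 match(es) in s → 2 row(s).
- c[2] class_id=7 → no match; kept with NULLs on the s side.
- 1 s row(s) had no c match → kept, c columns NULL.
After projecting and ordering:
s.score | c.class_id
79 | 8
85 | 8
85 | NULL
NULL | 5
NULL | 7

(79, 8); (85, 8); (85, NULL); (NULL, 5); (NULL, 7)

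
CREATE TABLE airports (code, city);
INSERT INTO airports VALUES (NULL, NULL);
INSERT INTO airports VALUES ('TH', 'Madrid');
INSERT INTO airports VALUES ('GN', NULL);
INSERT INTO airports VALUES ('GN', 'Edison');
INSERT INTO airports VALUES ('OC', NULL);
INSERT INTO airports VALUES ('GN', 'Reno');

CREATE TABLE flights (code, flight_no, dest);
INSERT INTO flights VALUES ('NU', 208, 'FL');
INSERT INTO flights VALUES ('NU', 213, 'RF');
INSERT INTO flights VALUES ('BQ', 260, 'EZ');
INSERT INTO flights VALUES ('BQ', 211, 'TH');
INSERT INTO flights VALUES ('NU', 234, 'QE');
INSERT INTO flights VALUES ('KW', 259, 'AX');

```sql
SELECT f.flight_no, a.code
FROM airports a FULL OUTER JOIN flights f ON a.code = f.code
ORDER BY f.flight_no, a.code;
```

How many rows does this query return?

12

FULL OUTER JOIN keeps every row from both sides; unmatched rows get NULL for the other side's columns.
Matching on a.code = f.code. A NULL in a compared column never satisfies the condition.
- a[0] code=NULL → no match; kept with NULLs on the f side.
- a[1] code=TH → no match; kept with NULLs on the f side.
- a[2] code=GN → no match; kept with NULLs on the f side.
- a[3] code=GN → no match; kept with NULLs on the f side.
- a[4] code=OC → no match; kept with NULLs on the f side.
- a[5] code=GN → no match; kept with NULLs on the f side.
- 6 row(s) from f found no a partner → padded with NULL.
Total: 0 matched + 12 padded = 12 rows.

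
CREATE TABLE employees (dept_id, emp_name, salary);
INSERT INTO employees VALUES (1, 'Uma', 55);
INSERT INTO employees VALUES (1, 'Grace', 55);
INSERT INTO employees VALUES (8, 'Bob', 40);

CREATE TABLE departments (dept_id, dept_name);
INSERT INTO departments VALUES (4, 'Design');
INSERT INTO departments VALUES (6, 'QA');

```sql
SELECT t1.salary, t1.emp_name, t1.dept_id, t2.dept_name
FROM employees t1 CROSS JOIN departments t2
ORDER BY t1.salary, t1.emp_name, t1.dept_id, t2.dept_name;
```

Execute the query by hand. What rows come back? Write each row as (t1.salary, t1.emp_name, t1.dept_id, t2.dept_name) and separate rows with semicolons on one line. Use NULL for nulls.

(40, Bob, 8, Design); (40, Bob, 8, QA); (55, Grace, 1, Design); (55, Grace, 1, QA); (55, Uma, 1, Design); (55, Uma, 1, QA)

CROSS JOIN pairs every row of `employees` with every row of `departments`: 3 × 2 = 6 rows.
After projecting and ordering:
t1.salary | t1.emp_name | t1.dept_id | t2.dept_name
40 | Bob | 8 | Design
40 | Bob | 8 | QA
55 | Grace | 1 | Design
55 | Grace | 1 | QA
55 | Uma | 1 | Design
55 | Uma | 1 | QA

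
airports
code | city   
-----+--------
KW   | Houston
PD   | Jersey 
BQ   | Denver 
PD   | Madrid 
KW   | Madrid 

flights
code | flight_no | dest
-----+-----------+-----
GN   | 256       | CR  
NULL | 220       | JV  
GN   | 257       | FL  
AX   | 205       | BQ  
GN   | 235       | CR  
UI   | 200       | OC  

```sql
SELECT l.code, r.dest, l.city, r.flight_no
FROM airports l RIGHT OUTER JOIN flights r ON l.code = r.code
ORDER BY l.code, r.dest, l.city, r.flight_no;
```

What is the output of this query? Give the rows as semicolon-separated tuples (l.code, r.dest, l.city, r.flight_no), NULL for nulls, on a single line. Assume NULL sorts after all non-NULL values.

(NULL, BQ, NULL, 205); (NULL, CR, NULL, 235); (NULL, CR, NULL, 256); (NULL, FL, NULL, 257); (NULL, JV, NULL, 220); (NULL, OC, NULL, 200)

RIGHT JOIN keeps every row from `flights`; unmatched rows get NULL for `airports`'s columns.
Matching on l.code = r.code. A NULL in a compared column never satisfies the condition.
Matched pairs: 0; unmatched r rows kept: 6.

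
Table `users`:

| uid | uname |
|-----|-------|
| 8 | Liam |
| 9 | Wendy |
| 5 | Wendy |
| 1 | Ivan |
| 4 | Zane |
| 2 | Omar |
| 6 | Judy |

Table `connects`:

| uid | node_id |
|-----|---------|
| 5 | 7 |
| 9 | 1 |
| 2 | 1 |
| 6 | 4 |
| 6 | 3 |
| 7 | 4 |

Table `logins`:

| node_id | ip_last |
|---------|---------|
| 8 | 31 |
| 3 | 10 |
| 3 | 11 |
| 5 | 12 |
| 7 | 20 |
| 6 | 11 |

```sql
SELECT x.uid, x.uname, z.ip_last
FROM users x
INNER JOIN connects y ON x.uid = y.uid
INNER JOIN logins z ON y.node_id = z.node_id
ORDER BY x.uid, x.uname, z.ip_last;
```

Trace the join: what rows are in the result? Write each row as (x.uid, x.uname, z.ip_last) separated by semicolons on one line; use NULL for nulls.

Joins associate left-to-right: users INNER JOIN connects on uid gives 5 intermediate row(s).
Then INNER JOIN `logins z` on node_id: keep only rows whose y.node_id appears in z.

(5, Wendy, 20); (6, Judy, 10); (6, Judy, 11)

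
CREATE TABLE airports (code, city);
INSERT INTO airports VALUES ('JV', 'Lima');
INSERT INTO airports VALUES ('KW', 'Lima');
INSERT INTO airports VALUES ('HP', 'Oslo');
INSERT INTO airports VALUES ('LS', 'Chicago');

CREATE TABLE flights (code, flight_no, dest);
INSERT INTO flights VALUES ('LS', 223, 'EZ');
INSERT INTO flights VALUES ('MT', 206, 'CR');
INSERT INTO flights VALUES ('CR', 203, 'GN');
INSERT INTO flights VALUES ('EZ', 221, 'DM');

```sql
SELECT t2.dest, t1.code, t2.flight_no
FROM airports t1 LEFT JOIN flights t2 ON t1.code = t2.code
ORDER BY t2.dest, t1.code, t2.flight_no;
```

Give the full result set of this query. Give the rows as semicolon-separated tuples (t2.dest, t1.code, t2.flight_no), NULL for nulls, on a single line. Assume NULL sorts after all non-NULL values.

(EZ, LS, 223); (NULL, HP, NULL); (NULL, JV, NULL); (NULL, KW, NULL)

LEFT JOIN keeps every row from `airports`; unmatched rows get NULL for `flights`'s columns.
Matching on t1.code = t2.code.
- t1 row (code=JV): no match → kept, t2 columns NULL.
- t1 row (code=KW): no match → kept, t2 columns NULL.
- t1 row (code=HP): no match → kept, t2 columns NULL.
- t1 row (code=LS): matches 1 t2 row(s) → 1 output row(s).
After projecting and ordering:
t2.dest | t1.code | t2.flight_no
EZ | LS | 223
NULL | HP | NULL
NULL | JV | NULL
NULL | KW | NULL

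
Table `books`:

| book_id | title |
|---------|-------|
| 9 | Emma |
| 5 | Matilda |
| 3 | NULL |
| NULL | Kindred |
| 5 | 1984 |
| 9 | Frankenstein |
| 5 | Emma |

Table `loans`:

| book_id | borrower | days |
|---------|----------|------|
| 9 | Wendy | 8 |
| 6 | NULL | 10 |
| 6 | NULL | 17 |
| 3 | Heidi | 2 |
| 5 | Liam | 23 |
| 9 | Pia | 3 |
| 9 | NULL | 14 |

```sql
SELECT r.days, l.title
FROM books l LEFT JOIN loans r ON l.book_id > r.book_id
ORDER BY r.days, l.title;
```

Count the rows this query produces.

LEFT JOIN keeps every row from `books`; unmatched rows get NULL for `loans`'s columns.
Matching on l.book_id > r.book_id. A NULL in a compared column never satisfies the condition.
- book_id=9: 4 matching r row(s), so 4 row(s) emitted.
- book_id=5: 1 matching r row(s), so 1 row(s) emitted.
- book_id=3: no r row matches, row kept with r columns NULL.
- book_id=NULL: no r row matches, row kept with r columns NULL.
- book_id=5: 1 matching r row(s), so 1 row(s) emitted.
- book_id=9: 4 matching r row(s), so 4 row(s) emitted.
- book_id=5: 1 matching r row(s), so 1 row(s) emitted.
Total: 11 matched + 2 padded = 13 rows.

13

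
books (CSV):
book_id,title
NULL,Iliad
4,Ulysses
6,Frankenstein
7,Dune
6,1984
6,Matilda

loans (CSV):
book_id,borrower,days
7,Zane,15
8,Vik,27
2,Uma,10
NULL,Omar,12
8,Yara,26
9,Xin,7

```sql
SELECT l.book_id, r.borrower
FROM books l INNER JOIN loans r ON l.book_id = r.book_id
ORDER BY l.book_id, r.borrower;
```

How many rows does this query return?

INNER JOIN keeps only pairs where the ON condition holds.
Matching on l.book_id = r.book_id. A NULL in a compared column never satisfies the condition.
Matched pairs: 1.
Total: 1 rows.

1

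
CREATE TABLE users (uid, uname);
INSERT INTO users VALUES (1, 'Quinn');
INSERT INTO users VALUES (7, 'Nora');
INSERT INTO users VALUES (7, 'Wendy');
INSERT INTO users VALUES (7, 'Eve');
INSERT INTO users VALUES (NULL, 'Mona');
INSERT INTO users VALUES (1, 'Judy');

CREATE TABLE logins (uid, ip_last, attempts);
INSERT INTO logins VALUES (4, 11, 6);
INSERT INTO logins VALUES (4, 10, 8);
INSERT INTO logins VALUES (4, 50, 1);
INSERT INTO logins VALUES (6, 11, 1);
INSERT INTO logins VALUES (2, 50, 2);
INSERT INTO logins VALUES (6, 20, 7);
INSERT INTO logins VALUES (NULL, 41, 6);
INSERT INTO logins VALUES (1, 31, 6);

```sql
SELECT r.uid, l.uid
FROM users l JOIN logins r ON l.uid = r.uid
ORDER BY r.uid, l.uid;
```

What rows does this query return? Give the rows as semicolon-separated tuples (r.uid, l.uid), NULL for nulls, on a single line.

INNER JOIN keeps only pairs where the ON condition holds.
Matching on l.uid = r.uid. A NULL in a compared column never satisfies the condition.
- l row (uid=1): matches 1 r row(s) → 1 output row(s).
- l row (uid=7): no match → dropped.
- l row (uid=7): no match → dropped.
- l row (uid=7): no match → dropped.
- l row (uid=NULL): no match → dropped.
- l row (uid=1): matches 1 r row(s) → 1 output row(s).
After projecting and ordering:
r.uid | l.uid
1 | 1
1 | 1

(1, 1); (1, 1)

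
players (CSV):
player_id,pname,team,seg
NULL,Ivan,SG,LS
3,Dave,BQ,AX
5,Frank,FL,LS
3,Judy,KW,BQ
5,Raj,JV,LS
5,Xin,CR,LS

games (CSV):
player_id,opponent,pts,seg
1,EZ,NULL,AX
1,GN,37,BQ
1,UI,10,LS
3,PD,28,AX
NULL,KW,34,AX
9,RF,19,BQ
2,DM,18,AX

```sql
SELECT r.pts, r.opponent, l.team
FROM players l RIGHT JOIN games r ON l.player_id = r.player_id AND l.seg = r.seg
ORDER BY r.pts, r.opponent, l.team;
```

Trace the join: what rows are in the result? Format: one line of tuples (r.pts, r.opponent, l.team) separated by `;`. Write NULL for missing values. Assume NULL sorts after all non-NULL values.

RIGHT JOIN keeps every row from `games`; unmatched rows get NULL for `players`'s columns.
Matching on l.player_id = r.player_id AND l.seg = r.seg. A NULL in a compared column never satisfies the condition.
- l[0] player_id=NULL, seg=LS → no match.
- l[1] player_id=3, seg=AX → 1 match(es) in r → 1 row(s).
- l[2] player_id=5, seg=LS → no match.
- l[3] player_id=3, seg=BQ → no match.
- l[4] player_id=5, seg=LS → no match.
- l[5] player_id=5, seg=LS → no match.
- plus 6 unmatched r row(s), each kept with NULL l columns.
After projecting and ordering:
r.pts | r.opponent | l.team
10 | UI | NULL
18 | DM | NULL
19 | RF | NULL
28 | PD | BQ
34 | KW | NULL
37 | GN | NULL
NULL | EZ | NULL

(10, UI, NULL); (18, DM, NULL); (19, RF, NULL); (28, PD, BQ); (34, KW, NULL); (37, GN, NULL); (NULL, EZ, NULL)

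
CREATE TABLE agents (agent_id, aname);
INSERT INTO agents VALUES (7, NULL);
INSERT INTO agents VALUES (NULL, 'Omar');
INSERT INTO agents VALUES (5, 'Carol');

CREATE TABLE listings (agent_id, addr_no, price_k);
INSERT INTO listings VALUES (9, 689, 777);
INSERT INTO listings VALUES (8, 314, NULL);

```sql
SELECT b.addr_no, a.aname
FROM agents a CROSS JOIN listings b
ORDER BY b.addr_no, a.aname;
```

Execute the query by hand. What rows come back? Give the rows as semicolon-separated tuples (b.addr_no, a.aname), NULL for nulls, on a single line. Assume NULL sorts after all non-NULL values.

(314, Carol); (314, Omar); (314, NULL); (689, Carol); (689, Omar); (689, NULL)

CROSS JOIN pairs every row of `agents` with every row of `listings`: 3 × 2 = 6 rows.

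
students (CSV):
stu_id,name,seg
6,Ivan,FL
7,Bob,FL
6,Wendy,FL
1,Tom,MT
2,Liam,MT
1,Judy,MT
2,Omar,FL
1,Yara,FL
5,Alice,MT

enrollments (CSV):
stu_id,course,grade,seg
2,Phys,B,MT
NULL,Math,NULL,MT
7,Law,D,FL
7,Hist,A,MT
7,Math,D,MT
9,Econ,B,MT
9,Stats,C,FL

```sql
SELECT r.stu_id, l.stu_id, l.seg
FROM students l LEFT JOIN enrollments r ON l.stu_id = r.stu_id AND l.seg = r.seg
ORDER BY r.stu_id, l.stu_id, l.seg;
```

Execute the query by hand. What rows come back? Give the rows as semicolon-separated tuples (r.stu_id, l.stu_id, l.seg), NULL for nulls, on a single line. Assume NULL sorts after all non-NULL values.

(2, 2, MT); (7, 7, FL); (NULL, 1, FL); (NULL, 1, MT); (NULL, 1, MT); (NULL, 2, FL); (NULL, 5, MT); (NULL, 6, FL); (NULL, 6, FL)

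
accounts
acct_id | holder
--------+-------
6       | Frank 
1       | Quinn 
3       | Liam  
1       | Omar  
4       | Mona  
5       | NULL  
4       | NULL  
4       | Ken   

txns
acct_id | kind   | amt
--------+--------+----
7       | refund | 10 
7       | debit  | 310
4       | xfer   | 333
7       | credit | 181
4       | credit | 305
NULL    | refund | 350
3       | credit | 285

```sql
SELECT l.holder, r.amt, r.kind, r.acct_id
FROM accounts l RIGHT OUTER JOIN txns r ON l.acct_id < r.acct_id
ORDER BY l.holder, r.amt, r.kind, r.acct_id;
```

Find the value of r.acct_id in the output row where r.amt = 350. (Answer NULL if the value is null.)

NULL

RIGHT JOIN keeps every row from `txns`; unmatched rows get NULL for `accounts`'s columns.
Matching on l.acct_id < r.acct_id. A NULL in a compared column never satisfies the condition.
- acct_id=6: 3 matching r row(s), so 3 row(s) emitted.
- acct_id=1: 6 matching r row(s), so 6 row(s) emitted.
- acct_id=3: 5 matching r row(s), so 5 row(s) emitted.
- acct_id=1: 6 matching r row(s), so 6 row(s) emitted.
- acct_id=4: 3 matching r row(s), so 3 row(s) emitted.
- acct_id=5: 3 matching r row(s), so 3 row(s) emitted.
- acct_id=4: 3 matching r row(s), so 3 row(s) emitted.
- acct_id=4: 3 matching r row(s), so 3 row(s) emitted.
- plus 1 unmatched r row(s), each kept with NULL l columns.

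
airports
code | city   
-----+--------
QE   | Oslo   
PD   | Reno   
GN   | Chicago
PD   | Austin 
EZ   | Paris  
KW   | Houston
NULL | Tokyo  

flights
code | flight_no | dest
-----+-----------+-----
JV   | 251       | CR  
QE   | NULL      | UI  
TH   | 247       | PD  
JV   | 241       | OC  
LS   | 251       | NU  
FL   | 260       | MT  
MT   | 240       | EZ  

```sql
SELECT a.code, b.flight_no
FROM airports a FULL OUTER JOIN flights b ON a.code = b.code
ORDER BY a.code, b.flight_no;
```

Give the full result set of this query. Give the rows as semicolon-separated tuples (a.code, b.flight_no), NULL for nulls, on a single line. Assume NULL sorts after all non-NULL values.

(EZ, NULL); (GN, NULL); (KW, NULL); (PD, NULL); (PD, NULL); (QE, NULL); (NULL, 240); (NULL, 241); (NULL, 247); (NULL, 251); (NULL, 251); (NULL, 260); (NULL, NULL)

FULL OUTER JOIN keeps every row from both sides; unmatched rows get NULL for the other side's columns.
Matching on a.code = b.code. A NULL in a compared column never satisfies the condition.
- a row (code=QE): matches 1 b row(s) → 1 output row(s).
- a row (code=PD): no match → kept, b columns NULL.
- a row (code=GN): no match → kept, b columns NULL.
- a row (code=PD): no match → kept, b columns NULL.
- a row (code=EZ): no match → kept, b columns NULL.
- a row (code=KW): no match → kept, b columns NULL.
- a row (code=NULL): no match → kept, b columns NULL.
- 6 row(s) from b found no a partner → padded with NULL.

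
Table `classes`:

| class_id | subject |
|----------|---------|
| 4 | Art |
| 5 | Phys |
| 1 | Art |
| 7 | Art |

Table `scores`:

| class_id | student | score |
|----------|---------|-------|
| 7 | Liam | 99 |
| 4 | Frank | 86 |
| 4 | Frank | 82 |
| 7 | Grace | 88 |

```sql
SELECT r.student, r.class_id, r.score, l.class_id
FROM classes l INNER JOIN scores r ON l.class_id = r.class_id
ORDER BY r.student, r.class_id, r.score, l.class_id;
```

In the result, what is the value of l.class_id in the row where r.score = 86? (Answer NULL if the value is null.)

INNER JOIN keeps only pairs where the ON condition holds.
Matching on l.class_id = r.class_id.
- l row (class_id=4): matches 2 r row(s) → 2 output row(s).
- l row (class_id=5): no match → dropped.
- l row (class_id=1): no match → dropped.
- l row (class_id=7): matches 2 r row(s) → 2 output row(s).

4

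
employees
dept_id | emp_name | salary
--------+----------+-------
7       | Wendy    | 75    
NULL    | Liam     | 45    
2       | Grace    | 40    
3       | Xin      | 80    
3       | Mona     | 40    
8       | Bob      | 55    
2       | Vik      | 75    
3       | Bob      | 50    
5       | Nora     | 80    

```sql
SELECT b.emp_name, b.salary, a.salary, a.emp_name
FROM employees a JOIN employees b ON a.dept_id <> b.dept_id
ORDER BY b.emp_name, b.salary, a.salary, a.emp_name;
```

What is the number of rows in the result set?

INNER JOIN keeps only pairs where the ON condition holds.
Matching on a.dept_id <> b.dept_id. A NULL in a compared column never satisfies the condition.
- a row (dept_id=7): matches 7 b row(s) → 7 output row(s).
- a row (dept_id=NULL): no match → dropped.
- a row (dept_id=2): matches 6 b row(s) → 6 output row(s).
- a row (dept_id=3): matches 5 b row(s) → 5 output row(s).
- a row (dept_id=3): matches 5 b row(s) → 5 output row(s).
- a row (dept_id=8): matches 7 b row(s) → 7 output row(s).
- a row (dept_id=2): matches 6 b row(s) → 6 output row(s).
- a row (dept_id=3): matches 5 b row(s) → 5 output row(s).
- a row (dept_id=5): matches 7 b row(s) → 7 output row(s).
Total: 48 rows.

48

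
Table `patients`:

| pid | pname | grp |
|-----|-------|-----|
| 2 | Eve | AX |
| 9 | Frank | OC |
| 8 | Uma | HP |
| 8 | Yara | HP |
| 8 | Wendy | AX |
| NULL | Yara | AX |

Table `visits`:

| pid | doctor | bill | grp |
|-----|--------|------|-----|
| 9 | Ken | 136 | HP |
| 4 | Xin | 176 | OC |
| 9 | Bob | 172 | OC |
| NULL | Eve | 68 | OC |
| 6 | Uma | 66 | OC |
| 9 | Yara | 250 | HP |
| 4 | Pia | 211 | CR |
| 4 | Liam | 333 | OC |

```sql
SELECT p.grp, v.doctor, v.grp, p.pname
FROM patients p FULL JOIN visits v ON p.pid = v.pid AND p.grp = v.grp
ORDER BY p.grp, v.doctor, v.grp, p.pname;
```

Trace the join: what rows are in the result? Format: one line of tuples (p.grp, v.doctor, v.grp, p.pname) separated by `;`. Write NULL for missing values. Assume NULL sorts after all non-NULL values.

FULL OUTER JOIN keeps every row from both sides; unmatched rows get NULL for the other side's columns.
Matching on p.pid = v.pid AND p.grp = v.grp. A NULL in a compared column never satisfies the condition.
- p row (pid=2, grp=AX): no match → kept, v columns NULL.
- p row (pid=9, grp=OC): matches 1 v row(s) → 1 output row(s).
- p row (pid=8, grp=HP): no match → kept, v columns NULL.
- p row (pid=8, grp=HP): no match → kept, v columns NULL.
- p row (pid=8, grp=AX): no match → kept, v columns NULL.
- p row (pid=NULL, grp=AX): no match → kept, v columns NULL.
- plus 7 unmatched v row(s), each kept with NULL p columns.

(AX, NULL, NULL, Eve); (AX, NULL, NULL, Wendy); (AX, NULL, NULL, Yara); (HP, NULL, NULL, Uma); (HP, NULL, NULL, Yara); (OC, Bob, OC, Frank); (NULL, Eve, OC, NULL); (NULL, Ken, HP, NULL); (NULL, Liam, OC, NULL); (NULL, Pia, CR, NULL); (NULL, Uma, OC, NULL); (NULL, Xin, OC, NULL); (NULL, Yara, HP, NULL)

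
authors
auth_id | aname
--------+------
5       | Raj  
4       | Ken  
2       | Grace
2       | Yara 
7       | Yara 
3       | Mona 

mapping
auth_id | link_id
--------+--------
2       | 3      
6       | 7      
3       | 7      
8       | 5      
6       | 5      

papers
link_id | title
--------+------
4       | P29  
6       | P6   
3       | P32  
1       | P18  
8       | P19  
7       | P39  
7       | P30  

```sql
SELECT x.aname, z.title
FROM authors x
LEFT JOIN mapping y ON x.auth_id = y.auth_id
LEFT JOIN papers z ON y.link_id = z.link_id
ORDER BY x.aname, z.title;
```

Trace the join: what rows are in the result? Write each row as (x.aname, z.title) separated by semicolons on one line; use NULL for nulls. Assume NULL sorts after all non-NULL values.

(Grace, P32); (Ken, NULL); (Mona, P30); (Mona, P39); (Raj, NULL); (Yara, P32); (Yara, NULL)

Step 1 — x LEFT JOIN y on auth_id → 6 row(s).
Then LEFT JOIN `papers z` on link_id: each of those 6 rows is kept; rows whose y.link_id has no match in z get NULL for z's columns.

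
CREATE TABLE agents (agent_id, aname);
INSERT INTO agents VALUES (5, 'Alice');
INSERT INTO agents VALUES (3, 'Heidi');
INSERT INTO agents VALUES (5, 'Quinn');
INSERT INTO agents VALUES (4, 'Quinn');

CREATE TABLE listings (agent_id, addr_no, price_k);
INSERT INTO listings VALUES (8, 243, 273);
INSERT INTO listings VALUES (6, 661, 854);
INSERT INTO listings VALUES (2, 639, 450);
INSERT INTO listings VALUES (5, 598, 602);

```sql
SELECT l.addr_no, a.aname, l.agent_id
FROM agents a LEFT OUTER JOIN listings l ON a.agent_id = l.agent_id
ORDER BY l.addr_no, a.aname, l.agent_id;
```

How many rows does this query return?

LEFT JOIN keeps every row from `agents`; unmatched rows get NULL for `listings`'s columns.
Matching on a.agent_id = l.agent_id.
- a[0] agent_id=5 → 1 match(es) in l → 1 row(s).
- a[1] agent_id=3 → no match; kept with NULLs on the l side.
- a[2] agent_id=5 → 1 match(es) in l → 1 row(s).
- a[3] agent_id=4 → no match; kept with NULLs on the l side.
Total: 2 matched + 2 padded = 4 rows.

4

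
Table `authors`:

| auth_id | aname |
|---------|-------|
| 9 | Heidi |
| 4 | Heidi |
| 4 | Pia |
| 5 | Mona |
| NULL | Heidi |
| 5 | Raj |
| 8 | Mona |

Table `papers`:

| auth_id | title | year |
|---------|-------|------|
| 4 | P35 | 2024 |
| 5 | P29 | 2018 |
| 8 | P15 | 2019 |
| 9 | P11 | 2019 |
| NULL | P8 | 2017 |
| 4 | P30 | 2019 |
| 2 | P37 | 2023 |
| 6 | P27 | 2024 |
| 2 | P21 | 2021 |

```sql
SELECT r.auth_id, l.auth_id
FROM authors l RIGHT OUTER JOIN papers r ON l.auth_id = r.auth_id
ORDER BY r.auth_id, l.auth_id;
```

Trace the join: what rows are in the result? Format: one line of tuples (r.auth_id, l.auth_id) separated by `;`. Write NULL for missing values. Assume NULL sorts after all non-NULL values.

(2, NULL); (2, NULL); (4, 4); (4, 4); (4, 4); (4, 4); (5, 5); (5, 5); (6, NULL); (8, 8); (9, 9); (NULL, NULL)

RIGHT JOIN keeps every row from `papers`; unmatched rows get NULL for `authors`'s columns.
Matching on l.auth_id = r.auth_id. A NULL in a compared column never satisfies the condition.
- auth_id=9: 1 matching r row(s), so 1 row(s) emitted.
- auth_id=4: 2 matching r row(s), so 2 row(s) emitted.
- auth_id=4: 2 matching r row(s), so 2 row(s) emitted.
- auth_id=5: 1 matching r row(s), so 1 row(s) emitted.
- auth_id=NULL: no matching r row.
- auth_id=5: 1 matching r row(s), so 1 row(s) emitted.
- auth_id=8: 1 matching r row(s), so 1 row(s) emitted.
- plus 4 unmatched r row(s), each kept with NULL l columns.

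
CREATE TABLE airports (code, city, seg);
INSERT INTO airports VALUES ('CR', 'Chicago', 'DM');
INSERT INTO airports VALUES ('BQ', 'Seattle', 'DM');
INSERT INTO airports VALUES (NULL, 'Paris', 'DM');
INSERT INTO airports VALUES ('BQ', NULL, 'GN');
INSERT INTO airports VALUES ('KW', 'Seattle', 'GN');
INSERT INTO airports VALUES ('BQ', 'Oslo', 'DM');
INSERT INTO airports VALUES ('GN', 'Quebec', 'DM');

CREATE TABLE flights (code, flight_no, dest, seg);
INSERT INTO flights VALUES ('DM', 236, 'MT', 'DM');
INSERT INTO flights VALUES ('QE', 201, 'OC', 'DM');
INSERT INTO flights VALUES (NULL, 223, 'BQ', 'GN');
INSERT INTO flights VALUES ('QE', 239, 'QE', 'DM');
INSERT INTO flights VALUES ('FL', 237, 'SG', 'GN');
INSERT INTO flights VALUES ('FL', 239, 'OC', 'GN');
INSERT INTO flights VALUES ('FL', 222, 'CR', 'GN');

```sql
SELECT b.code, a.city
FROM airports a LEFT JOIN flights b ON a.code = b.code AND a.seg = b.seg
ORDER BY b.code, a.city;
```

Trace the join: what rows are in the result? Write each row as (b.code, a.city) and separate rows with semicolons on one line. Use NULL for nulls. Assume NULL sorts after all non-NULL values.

(NULL, Chicago); (NULL, Oslo); (NULL, Paris); (NULL, Quebec); (NULL, Seattle); (NULL, Seattle); (NULL, NULL)

LEFT JOIN keeps every row from `airports`; unmatched rows get NULL for `flights`'s columns.
Matching on a.code = b.code AND a.seg = b.seg. A NULL in a compared column never satisfies the condition.
- a (code=CR, seg=DM) has no partner → padded with NULL.
- a (code=BQ, seg=DM) has no partner → padded with NULL.
- a (code=NULL, seg=DM) has no partner → padded with NULL.
- a (code=BQ, seg=GN) has no partner → padded with NULL.
- a (code=KW, seg=GN) has no partner → padded with NULL.
- a (code=BQ, seg=DM) has no partner → padded with NULL.
- a (code=GN, seg=DM) has no partner → padded with NULL.
After projecting and ordering:
b.code | a.city
NULL | Chicago
NULL | Oslo
NULL | Paris
NULL | Quebec
NULL | Seattle
NULL | Seattle
NULL | NULL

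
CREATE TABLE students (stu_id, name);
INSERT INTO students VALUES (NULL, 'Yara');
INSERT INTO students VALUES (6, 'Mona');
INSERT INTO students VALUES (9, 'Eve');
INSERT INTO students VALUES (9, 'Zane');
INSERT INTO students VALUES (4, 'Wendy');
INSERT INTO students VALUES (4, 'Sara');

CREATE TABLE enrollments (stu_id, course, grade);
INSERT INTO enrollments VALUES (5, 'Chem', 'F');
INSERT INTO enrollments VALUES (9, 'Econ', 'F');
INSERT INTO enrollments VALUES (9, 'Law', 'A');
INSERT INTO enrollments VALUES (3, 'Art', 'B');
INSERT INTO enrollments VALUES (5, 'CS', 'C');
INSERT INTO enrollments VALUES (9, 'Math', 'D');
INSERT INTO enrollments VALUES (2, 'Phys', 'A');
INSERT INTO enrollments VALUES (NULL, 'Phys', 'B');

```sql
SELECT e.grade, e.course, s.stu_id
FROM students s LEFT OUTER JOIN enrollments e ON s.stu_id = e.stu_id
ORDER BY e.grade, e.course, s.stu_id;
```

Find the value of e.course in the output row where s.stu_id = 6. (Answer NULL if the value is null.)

NULL

LEFT JOIN keeps every row from `students`; unmatched rows get NULL for `enrollments`'s columns.
Matching on s.stu_id = e.stu_id. A NULL in a compared column never satisfies the condition.
- s[0] stu_id=NULL → no match; kept with NULLs on the e side.
- s[1] stu_id=6 → no match; kept with NULLs on the e side.
- s[2] stu_id=9 → 3 match(es) in e → 3 row(s).
- s[3] stu_id=9 → 3 match(es) in e → 3 row(s).
- s[4] stu_id=4 → no match; kept with NULLs on the e side.
- s[5] stu_id=4 → no match; kept with NULLs on the e side.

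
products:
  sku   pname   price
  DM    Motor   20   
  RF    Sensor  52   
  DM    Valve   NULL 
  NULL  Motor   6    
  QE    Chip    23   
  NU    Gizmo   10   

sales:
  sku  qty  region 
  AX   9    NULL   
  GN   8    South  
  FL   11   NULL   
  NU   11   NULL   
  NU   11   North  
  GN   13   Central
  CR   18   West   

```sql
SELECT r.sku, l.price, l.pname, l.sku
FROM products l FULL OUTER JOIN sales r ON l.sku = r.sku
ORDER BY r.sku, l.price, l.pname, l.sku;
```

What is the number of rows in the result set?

12

FULL OUTER JOIN keeps every row from both sides; unmatched rows get NULL for the other side's columns.
Matching on l.sku = r.sku. A NULL in a compared column never satisfies the condition.
- l (sku=DM) has no partner → padded with NULL.
- l (sku=RF) has no partner → padded with NULL.
- l (sku=DM) has no partner → padded with NULL.
- l (sku=NULL) has no partner → padded with NULL.
- l (sku=QE) has no partner → padded with NULL.
- l (sku=NU) pairs with 2 row(s) of r.
- 5 r row(s) had no l match → kept, l columns NULL.
Total: 2 matched + 10 padded = 12 rows.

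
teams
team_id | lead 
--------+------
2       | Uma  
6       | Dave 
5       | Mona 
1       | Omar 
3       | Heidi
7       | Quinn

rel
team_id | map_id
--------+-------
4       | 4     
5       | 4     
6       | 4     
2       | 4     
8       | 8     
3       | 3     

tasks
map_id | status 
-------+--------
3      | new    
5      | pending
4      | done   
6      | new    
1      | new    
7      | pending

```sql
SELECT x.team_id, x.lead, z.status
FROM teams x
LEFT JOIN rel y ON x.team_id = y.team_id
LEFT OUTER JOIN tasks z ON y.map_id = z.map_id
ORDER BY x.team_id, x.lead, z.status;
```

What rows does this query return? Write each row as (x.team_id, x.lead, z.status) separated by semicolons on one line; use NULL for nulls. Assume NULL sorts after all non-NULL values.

Joins associate left-to-right: teams LEFT JOIN rel on team_id gives 6 intermediate row(s).
Then LEFT JOIN `tasks z` on map_id: each of those 6 rows is kept; rows whose y.map_id has no match in z get NULL for z's columns.

(1, Omar, NULL); (2, Uma, done); (3, Heidi, new); (5, Mona, done); (6, Dave, done); (7, Quinn, NULL)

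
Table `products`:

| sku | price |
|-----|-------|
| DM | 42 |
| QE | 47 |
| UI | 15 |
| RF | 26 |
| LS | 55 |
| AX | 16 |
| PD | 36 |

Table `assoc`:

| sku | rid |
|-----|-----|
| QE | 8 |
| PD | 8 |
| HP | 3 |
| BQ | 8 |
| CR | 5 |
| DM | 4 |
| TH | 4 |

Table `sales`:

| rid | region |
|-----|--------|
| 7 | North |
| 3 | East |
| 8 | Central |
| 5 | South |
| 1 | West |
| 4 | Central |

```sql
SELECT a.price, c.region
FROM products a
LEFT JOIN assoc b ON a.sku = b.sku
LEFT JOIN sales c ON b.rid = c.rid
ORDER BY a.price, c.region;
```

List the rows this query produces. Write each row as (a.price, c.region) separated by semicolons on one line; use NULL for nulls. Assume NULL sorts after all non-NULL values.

(15, NULL); (16, NULL); (26, NULL); (36, Central); (42, Central); (47, Central); (55, NULL)

Step 1 — a LEFT JOIN b on sku → 7 row(s).
Then LEFT JOIN `sales c` on rid: each of those 7 rows is kept; rows whose b.rid has no match in c get NULL for c's columns.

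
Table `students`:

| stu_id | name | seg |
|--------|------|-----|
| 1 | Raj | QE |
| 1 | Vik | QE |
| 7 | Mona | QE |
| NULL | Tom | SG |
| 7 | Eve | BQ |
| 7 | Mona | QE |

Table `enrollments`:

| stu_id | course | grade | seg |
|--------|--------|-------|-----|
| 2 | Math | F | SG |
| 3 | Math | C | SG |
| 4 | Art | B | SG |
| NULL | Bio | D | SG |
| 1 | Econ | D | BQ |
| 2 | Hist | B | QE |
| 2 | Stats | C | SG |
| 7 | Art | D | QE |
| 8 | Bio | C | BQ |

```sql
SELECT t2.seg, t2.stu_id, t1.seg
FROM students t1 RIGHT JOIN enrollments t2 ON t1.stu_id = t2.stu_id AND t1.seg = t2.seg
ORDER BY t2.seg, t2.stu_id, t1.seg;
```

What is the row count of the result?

10

RIGHT JOIN keeps every row from `enrollments`; unmatched rows get NULL for `students`'s columns.
Matching on t1.stu_id = t2.stu_id AND t1.seg = t2.seg. A NULL in a compared column never satisfies the condition.
- t1 row (stu_id=1, seg=QE): no match.
- t1 row (stu_id=1, seg=QE): no match.
- t1 row (stu_id=7, seg=QE): matches 1 t2 row(s) → 1 output row(s).
- t1 row (stu_id=NULL, seg=SG): no match.
- t1 row (stu_id=7, seg=BQ): no match.
- t1 row (stu_id=7, seg=QE): matches 1 t2 row(s) → 1 output row(s).
- 8 row(s) from t2 found no t1 partner → padded with NULL.
Total: 2 matched + 8 padded = 10 rows.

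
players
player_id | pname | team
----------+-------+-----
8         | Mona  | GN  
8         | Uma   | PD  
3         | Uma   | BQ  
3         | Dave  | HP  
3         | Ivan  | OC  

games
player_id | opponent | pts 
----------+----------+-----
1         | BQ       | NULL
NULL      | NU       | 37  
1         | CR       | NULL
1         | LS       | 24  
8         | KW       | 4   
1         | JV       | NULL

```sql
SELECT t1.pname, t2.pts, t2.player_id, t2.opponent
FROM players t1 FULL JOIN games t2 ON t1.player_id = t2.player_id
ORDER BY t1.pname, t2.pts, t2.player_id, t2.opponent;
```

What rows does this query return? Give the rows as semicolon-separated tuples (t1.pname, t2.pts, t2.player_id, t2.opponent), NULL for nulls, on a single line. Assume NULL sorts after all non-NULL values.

(Dave, NULL, NULL, NULL); (Ivan, NULL, NULL, NULL); (Mona, 4, 8, KW); (Uma, 4, 8, KW); (Uma, NULL, NULL, NULL); (NULL, 24, 1, LS); (NULL, 37, NULL, NU); (NULL, NULL, 1, BQ); (NULL, NULL, 1, CR); (NULL, NULL, 1, JV)

FULL OUTER JOIN keeps every row from both sides; unmatched rows get NULL for the other side's columns.
Matching on t1.player_id = t2.player_id. A NULL in a compared column never satisfies the condition.
- player_id=8: 1 matching t2 row(s), so 1 row(s) emitted.
- player_id=8: 1 matching t2 row(s), so 1 row(s) emitted.
- player_id=3: no t2 row matches, row kept with t2 columns NULL.
- player_id=3: no t2 row matches, row kept with t2 columns NULL.
- player_id=3: no t2 row matches, row kept with t2 columns NULL.
- 5 t2 row(s) had no t1 match → kept, t1 columns NULL.
After projecting and ordering:
t1.pname | t2.pts | t2.player_id | t2.opponent
Dave | NULL | NULL | NULL
Ivan | NULL | NULL | NULL
Mona | 4 | 8 | KW
Uma | 4 | 8 | KW
Uma | NULL | NULL | NULL
NULL | 24 | 1 | LS
NULL | 37 | NULL | NU
NULL | NULL | 1 | BQ
NULL | NULL | 1 | CR
NULL | NULL | 1 | JV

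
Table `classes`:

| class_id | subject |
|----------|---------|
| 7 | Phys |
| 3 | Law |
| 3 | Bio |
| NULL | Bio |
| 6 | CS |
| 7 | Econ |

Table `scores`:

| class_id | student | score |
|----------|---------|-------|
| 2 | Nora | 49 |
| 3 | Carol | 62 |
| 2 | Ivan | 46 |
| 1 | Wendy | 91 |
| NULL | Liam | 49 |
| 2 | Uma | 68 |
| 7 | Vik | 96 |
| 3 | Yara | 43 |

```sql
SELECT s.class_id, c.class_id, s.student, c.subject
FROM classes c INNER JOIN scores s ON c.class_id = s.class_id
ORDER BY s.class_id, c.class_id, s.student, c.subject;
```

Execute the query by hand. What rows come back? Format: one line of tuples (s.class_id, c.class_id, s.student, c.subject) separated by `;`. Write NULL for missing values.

(3, 3, Carol, Bio); (3, 3, Carol, Law); (3, 3, Yara, Bio); (3, 3, Yara, Law); (7, 7, Vik, Econ); (7, 7, Vik, Phys)

INNER JOIN keeps only pairs where the ON condition holds.
Matching on c.class_id = s.class_id. A NULL in a compared column never satisfies the condition.
- c row (class_id=7): matches 1 s row(s) → 1 output row(s).
- c row (class_id=3): matches 2 s row(s) → 2 output row(s).
- c row (class_id=3): matches 2 s row(s) → 2 output row(s).
- c row (class_id=NULL): no match → dropped.
- c row (class_id=6): no match → dropped.
- c row (class_id=7): matches 1 s row(s) → 1 output row(s).
After projecting and ordering:
s.class_id | c.class_id | s.student | c.subject
3 | 3 | Carol | Bio
3 | 3 | Carol | Law
3 | 3 | Yara | Bio
3 | 3 | Yara | Law
7 | 7 | Vik | Econ
7 | 7 | Vik | Phys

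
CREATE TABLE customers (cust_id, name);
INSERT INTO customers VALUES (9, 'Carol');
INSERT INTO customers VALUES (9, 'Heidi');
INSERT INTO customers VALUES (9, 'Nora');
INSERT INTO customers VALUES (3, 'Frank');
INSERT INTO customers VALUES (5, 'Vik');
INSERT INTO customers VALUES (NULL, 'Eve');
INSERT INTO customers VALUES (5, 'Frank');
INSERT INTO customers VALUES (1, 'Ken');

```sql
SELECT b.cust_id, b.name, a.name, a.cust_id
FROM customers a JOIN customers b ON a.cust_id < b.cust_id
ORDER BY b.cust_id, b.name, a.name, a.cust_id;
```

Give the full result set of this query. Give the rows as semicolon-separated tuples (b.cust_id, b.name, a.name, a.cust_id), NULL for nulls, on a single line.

(3, Frank, Ken, 1); (5, Frank, Frank, 3); (5, Frank, Ken, 1); (5, Vik, Frank, 3); (5, Vik, Ken, 1); (9, Carol, Frank, 3); (9, Carol, Frank, 5); (9, Carol, Ken, 1); (9, Carol, Vik, 5); (9, Heidi, Frank, 3); (9, Heidi, Frank, 5); (9, Heidi, Ken, 1); (9, Heidi, Vik, 5); (9, Nora, Frank, 3); (9, Nora, Frank, 5); (9, Nora, Ken, 1); (9, Nora, Vik, 5)

INNER JOIN keeps only pairs where the ON condition holds.
Matching on a.cust_id < b.cust_id. A NULL in a compared column never satisfies the condition.
Matched pairs: 17.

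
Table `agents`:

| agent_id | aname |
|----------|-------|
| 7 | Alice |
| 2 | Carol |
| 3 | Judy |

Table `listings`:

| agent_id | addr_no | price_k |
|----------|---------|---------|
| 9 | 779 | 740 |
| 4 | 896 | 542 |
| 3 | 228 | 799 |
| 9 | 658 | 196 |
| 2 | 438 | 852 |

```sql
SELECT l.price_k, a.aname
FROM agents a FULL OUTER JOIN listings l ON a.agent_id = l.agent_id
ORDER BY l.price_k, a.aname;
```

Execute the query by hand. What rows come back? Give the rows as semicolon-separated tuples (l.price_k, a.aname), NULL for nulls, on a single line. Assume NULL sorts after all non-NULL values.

(196, NULL); (542, NULL); (740, NULL); (799, Judy); (852, Carol); (NULL, Alice)

FULL OUTER JOIN keeps every row from both sides; unmatched rows get NULL for the other side's columns.
Matching on a.agent_id = l.agent_id.
- a[0] agent_id=7 → no match; kept with NULLs on the l side.
- a[1] agent_id=2 → 1 match(es) in l → 1 row(s).
- a[2] agent_id=3 → 1 match(es) in l → 1 row(s).
- 3 row(s) from l found no a partner → padded with NULL.
After projecting and ordering:
l.price_k | a.aname
196 | NULL
542 | NULL
740 | NULL
799 | Judy
852 | Carol
NULL | Alice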